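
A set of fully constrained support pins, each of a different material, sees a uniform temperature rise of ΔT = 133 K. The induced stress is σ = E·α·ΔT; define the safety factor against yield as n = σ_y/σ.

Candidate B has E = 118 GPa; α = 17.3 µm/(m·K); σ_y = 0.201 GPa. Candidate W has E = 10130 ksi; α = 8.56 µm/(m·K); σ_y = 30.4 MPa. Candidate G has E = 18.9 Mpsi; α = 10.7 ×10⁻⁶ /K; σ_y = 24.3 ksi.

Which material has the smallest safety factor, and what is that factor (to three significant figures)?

candidate W, n = 0.382

Per material, after unit conversion:
  candidate B: E = 118.0, α = 17.3, σ_y = 201.0 → σ = 272 MPa, n = 0.740
  candidate W: E = 69.84, α = 8.56, σ_y = 30.40 → σ = 79.5 MPa, n = 0.382
  candidate G: E = 130.3, α = 10.7, σ_y = 167.5 → σ = 185 MPa, n = 0.903
The minimum is candidate W at n = 0.382.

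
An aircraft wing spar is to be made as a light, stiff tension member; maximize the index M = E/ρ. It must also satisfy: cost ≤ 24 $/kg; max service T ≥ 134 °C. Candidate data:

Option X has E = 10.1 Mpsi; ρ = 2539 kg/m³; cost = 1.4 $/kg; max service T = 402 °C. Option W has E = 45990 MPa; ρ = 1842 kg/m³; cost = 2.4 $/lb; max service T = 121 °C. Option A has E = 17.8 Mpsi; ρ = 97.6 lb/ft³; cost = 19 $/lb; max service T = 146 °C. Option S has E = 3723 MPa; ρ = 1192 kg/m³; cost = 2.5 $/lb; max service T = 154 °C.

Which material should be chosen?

Screen on constraints: cost ≤ 24 $/kg; max service T ≥ 134 °C. Survivors: option X, option S.
Convert each candidate to consistent units, then evaluate M:
  option X: E = 69.64 GPa, ρ = 2539 kg/m³
  option S: E = 3.723 GPa, ρ = 1192 kg/m³
  option X: M = 27.4 MN·m/kg
  option S: M = 3.12 MN·m/kg
The maximum is for option X.

option X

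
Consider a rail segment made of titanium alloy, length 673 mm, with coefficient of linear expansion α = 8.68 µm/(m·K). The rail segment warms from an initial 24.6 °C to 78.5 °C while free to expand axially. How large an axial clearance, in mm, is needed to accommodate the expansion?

ΔT = 78.5 − 24.6 = 53.90 K.
ΔL = α·L₀·ΔT = 8.68×10⁻⁶ × 673 mm × 53.90 K = 0.315 mm.

0.315 mm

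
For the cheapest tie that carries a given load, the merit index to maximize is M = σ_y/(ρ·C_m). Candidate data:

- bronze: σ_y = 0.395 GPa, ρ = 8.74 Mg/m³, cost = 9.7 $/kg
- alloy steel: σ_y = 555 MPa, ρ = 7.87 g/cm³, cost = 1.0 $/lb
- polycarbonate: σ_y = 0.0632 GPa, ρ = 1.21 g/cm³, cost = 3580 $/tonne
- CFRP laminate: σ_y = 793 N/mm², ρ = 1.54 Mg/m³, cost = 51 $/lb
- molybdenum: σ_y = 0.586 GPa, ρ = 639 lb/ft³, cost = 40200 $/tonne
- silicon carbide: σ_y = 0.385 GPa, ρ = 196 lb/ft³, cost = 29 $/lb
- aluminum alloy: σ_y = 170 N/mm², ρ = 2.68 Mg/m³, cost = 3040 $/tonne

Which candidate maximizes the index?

alloy steel

After converting to SI:
  bronze: σ_y = 395.0 MPa, ρ = 8740 kg/m³, cost = 9.700 $/kg
  alloy steel: σ_y = 555.0 MPa, ρ = 7870 kg/m³, cost = 2.205 $/kg
  polycarbonate: σ_y = 63.20 MPa, ρ = 1210 kg/m³, cost = 3.580 $/kg
  CFRP laminate: σ_y = 793.0 MPa, ρ = 1540 kg/m³, cost = 112.4 $/kg
  molybdenum: σ_y = 586.0 MPa, ρ = 10240 kg/m³, cost = 40.20 $/kg
  silicon carbide: σ_y = 385.0 MPa, ρ = 3140 kg/m³, cost = 63.93 $/kg
  aluminum alloy: σ_y = 170.0 MPa, ρ = 2680 kg/m³, cost = 3.040 $/kg
  alloy steel: M = 32.0 kN·m per $
  aluminum alloy: M = 20.9 kN·m per $
  polycarbonate: M = 14.6 kN·m per $
  bronze: M = 4.66 kN·m per $
  CFRP laminate: M = 4.58 kN·m per $
  silicon carbide: M = 1.92 kN·m per $
  molybdenum: M = 1.42 kN·m per $
Highest index: alloy steel.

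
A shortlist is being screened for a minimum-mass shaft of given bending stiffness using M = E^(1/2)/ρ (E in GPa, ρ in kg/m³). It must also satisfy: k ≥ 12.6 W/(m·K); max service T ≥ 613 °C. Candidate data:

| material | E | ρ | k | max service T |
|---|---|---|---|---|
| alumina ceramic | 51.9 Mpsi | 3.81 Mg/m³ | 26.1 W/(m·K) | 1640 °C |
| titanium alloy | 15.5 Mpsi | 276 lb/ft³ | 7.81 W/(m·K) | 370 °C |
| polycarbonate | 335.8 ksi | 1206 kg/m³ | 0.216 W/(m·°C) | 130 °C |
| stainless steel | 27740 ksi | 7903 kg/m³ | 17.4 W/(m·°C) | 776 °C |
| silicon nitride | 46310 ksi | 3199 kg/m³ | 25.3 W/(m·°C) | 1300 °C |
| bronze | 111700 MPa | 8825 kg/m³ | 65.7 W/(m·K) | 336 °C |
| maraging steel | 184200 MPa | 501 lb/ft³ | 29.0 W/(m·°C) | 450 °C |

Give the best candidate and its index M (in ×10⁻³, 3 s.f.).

Screen on constraints: k ≥ 12.6 W/(m·K); max service T ≥ 613 °C. Survivors: alumina ceramic, stainless steel, silicon nitride.
Convert each candidate to consistent units, then evaluate M:
  alumina ceramic: E = 357.8 GPa, ρ = 3810 kg/m³
  stainless steel: E = 191.3 GPa, ρ = 7903 kg/m³
  silicon nitride: E = 319.3 GPa, ρ = 3199 kg/m³
  silicon nitride: M = 5.59×10⁻³
  alumina ceramic: M = 4.96×10⁻³
  stainless steel: M = 1.75×10⁻³
Silicon nitride has the largest M.

silicon nitride, M = 5.59×10⁻³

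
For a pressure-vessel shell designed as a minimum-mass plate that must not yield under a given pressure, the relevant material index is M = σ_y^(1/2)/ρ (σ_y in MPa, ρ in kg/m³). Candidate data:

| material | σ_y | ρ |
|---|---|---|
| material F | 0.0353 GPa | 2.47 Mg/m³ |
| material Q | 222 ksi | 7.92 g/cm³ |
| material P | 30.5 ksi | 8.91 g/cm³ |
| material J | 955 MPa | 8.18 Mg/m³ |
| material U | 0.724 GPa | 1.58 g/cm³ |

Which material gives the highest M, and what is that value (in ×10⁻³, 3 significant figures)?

material U, M = 17.0×10⁻³

Putting every candidate on a common basis:
  material F: σ_y = 35.30 MPa, ρ = 2470 kg/m³
  material Q: σ_y = 1531 MPa, ρ = 7920 kg/m³
  material P: σ_y = 210.3 MPa, ρ = 8910 kg/m³
  material J: σ_y = 955.0 MPa, ρ = 8180 kg/m³
  material U: σ_y = 724.0 MPa, ρ = 1580 kg/m³
  material U: M = 17.0×10⁻³
  material Q: M = 4.94×10⁻³
  material J: M = 3.78×10⁻³
  material F: M = 2.41×10⁻³
  material P: M = 1.63×10⁻³
Material U has the largest M.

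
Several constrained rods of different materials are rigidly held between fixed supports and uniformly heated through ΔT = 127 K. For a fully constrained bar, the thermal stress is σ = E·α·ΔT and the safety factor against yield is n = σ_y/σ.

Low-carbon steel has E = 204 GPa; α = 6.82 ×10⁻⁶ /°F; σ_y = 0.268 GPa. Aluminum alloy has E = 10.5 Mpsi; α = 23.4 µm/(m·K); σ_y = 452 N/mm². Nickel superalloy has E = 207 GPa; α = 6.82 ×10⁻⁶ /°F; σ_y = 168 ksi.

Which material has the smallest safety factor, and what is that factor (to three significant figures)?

Per material, after unit conversion:
  low-carbon steel: E = 204.0, α = 12.3, σ_y = 268.0 → σ = 318 MPa, n = 0.843
  aluminum alloy: E = 72.39, α = 23.4, σ_y = 452.0 → σ = 215 MPa, n = 2.10
  nickel superalloy: E = 207.0, α = 12.3, σ_y = 1158 → σ = 323 MPa, n = 3.59
Smallest n: low-carbon steel with n = 0.843.

low-carbon steel, n = 0.843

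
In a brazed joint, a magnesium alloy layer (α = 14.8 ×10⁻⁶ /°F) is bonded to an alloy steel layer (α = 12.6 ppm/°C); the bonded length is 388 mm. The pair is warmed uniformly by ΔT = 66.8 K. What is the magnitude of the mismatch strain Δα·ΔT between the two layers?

magnesium alloy: α = 14.8×10⁻⁶/°F × 9/5 = 26.6×10⁻⁶/K.
Δα = |26.6 − 12.6|×10⁻⁶/K = 14.0×10⁻⁶/K.
Mismatch strain = Δα·ΔT = 14.0×10⁻⁶ × 66.8 = 9.38×10⁻⁴.

9.38×10⁻⁴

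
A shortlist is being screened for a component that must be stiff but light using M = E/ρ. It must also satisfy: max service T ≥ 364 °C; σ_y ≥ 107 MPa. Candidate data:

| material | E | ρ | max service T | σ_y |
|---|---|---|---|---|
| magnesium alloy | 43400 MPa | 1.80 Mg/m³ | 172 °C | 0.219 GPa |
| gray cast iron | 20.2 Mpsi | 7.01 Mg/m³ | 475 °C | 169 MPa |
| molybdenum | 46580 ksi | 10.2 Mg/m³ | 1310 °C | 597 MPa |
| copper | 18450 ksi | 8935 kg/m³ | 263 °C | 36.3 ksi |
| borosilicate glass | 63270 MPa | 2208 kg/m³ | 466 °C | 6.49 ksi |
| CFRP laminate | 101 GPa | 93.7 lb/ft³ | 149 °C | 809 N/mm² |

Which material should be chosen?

Screen on constraints: max service T ≥ 364 °C; σ_y ≥ 107 MPa. Survivors: gray cast iron, molybdenum.
In SI units:
  gray cast iron: E = 139.3 GPa, ρ = 7010 kg/m³
  molybdenum: E = 321.2 GPa, ρ = 10200 kg/m³
  molybdenum: M = 31.5 MN·m/kg
  gray cast iron: M = 19.9 MN·m/kg
Molybdenum ranks first.

molybdenum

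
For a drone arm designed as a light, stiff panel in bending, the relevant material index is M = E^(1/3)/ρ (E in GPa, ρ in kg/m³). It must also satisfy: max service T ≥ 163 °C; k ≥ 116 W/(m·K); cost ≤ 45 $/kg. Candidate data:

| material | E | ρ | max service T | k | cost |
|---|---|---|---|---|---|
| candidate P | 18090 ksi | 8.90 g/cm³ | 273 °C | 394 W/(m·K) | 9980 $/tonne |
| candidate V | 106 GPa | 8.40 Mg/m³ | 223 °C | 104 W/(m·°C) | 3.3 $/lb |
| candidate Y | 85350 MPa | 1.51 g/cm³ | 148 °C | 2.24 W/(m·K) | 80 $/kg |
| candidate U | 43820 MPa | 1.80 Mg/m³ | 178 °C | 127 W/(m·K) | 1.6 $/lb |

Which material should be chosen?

Screen on constraints: max service T ≥ 163 °C; k ≥ 116 W/(m·K); cost ≤ 45 $/kg. Survivors: candidate P, candidate U.
After converting to SI:
  candidate P: E = 124.7 GPa, ρ = 8900 kg/m³
  candidate U: E = 43.82 GPa, ρ = 1800 kg/m³
  candidate U: M = 1.96×10⁻³
  candidate P: M = 0.561×10⁻³
Candidate U has the largest M.

candidate U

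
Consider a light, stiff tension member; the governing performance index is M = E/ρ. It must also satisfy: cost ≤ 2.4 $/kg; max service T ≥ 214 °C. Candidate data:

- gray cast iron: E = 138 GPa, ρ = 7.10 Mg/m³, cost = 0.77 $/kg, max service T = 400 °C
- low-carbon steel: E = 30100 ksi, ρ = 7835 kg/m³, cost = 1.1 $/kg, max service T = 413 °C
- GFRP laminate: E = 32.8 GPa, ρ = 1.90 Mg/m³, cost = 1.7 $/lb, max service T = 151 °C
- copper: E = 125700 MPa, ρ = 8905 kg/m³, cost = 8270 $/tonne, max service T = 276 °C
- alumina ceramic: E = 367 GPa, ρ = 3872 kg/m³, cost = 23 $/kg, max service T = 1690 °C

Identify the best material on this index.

Screen on constraints: cost ≤ 2.4 $/kg; max service T ≥ 214 °C. Survivors: gray cast iron, low-carbon steel.
After converting to SI:
  gray cast iron: E = 138.0 GPa, ρ = 7100 kg/m³
  low-carbon steel: E = 207.5 GPa, ρ = 7835 kg/m³
  low-carbon steel: M = 26.5 MN·m/kg
  gray cast iron: M = 19.4 MN·m/kg
Highest index: low-carbon steel.

low-carbon steel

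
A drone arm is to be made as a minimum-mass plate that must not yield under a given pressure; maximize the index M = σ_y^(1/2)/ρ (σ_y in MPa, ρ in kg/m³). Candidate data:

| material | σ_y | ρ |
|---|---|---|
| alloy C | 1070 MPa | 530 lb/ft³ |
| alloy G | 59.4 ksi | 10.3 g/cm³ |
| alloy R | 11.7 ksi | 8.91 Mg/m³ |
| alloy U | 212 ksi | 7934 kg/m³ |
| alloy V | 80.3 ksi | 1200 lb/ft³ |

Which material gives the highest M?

alloy U

In SI units:
  alloy C: σ_y = 1070 MPa, ρ = 8490 kg/m³
  alloy G: σ_y = 409.5 MPa, ρ = 10300 kg/m³
  alloy R: σ_y = 80.67 MPa, ρ = 8910 kg/m³
  alloy U: σ_y = 1462 MPa, ρ = 7934 kg/m³
  alloy V: σ_y = 553.6 MPa, ρ = 19220 kg/m³
  alloy U: M = 4.82×10⁻³
  alloy C: M = 3.85×10⁻³
  alloy G: M = 1.96×10⁻³
  alloy V: M = 1.22×10⁻³
  alloy R: M = 1.01×10⁻³
The maximum is for alloy U.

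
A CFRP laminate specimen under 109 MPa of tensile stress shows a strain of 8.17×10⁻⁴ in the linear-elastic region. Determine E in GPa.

133 GPa

E = σ/ε = 109 MPa / 8.17×10⁻⁴ = 133400 MPa = 133 GPa.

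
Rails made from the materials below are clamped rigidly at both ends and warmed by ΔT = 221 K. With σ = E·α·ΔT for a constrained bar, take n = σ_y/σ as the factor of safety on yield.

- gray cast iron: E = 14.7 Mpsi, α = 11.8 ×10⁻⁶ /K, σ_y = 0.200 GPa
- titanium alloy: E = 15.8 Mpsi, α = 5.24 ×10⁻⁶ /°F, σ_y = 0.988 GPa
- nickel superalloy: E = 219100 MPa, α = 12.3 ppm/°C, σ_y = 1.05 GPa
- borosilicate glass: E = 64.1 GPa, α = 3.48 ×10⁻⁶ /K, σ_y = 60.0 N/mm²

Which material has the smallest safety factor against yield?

Converting E to GPa, α to ×10⁻⁶/K, σ_y to MPa, then σ and n for each:
  gray cast iron: E = 101.4, α = 11.8, σ_y = 200.0 → σ = 264 MPa, n = 0.757
  titanium alloy: E = 108.9, α = 9.43, σ_y = 988.0 → σ = 227 MPa, n = 4.35
  nickel superalloy: E = 219.1, α = 12.3, σ_y = 1050 → σ = 596 MPa, n = 1.76
  borosilicate glass: E = 64.10, α = 3.48, σ_y = 60.00 → σ = 49.3 MPa, n = 1.22
Gray cast iron has the lowest safety factor, n = 0.757.

gray cast iron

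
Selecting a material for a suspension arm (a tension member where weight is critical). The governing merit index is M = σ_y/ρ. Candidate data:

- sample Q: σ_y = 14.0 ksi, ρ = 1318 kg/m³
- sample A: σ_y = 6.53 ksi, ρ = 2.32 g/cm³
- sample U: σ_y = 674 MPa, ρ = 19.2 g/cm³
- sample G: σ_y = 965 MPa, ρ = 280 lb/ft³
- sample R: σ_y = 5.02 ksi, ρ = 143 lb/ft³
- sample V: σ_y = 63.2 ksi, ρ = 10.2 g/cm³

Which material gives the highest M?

Normalizing units and computing the index:
  sample Q: σ_y = 96.53 MPa, ρ = 1318 kg/m³
  sample A: σ_y = 45.02 MPa, ρ = 2320 kg/m³
  sample U: σ_y = 674.0 MPa, ρ = 19200 kg/m³
  sample G: σ_y = 965.0 MPa, ρ = 4485 kg/m³
  sample R: σ_y = 34.61 MPa, ρ = 2291 kg/m³
  sample V: σ_y = 435.7 MPa, ρ = 10200 kg/m³
  sample G: M = 215 kN·m/kg
  sample Q: M = 73.2 kN·m/kg
  sample V: M = 42.7 kN·m/kg
  sample U: M = 35.1 kN·m/kg
  sample A: M = 19.4 kN·m/kg
  sample R: M = 15.1 kN·m/kg
The maximum is for sample G.

sample G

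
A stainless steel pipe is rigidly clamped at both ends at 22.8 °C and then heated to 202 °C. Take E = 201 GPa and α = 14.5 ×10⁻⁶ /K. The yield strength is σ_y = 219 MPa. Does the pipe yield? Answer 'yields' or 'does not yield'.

ΔT = 179.2 K. Constrained thermal stress σ = E·α·ΔT = 201.0×10³ MPa × 14.5×10⁻⁶ × 179.2 = 522 MPa (compressive).
Compare to σ_y = 219 MPa: σ ≥ σ_y, so it yields.

yields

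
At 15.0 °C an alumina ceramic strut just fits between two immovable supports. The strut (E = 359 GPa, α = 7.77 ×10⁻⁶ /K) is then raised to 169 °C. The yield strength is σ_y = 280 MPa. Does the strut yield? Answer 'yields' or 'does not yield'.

yields

ΔT = 154.0 K. Constrained thermal stress σ = E·α·ΔT = 359.0×10³ MPa × 7.77×10⁻⁶ × 154.0 = 430 MPa (compressive).
Compare to σ_y = 280 MPa: σ ≥ σ_y, so it yields.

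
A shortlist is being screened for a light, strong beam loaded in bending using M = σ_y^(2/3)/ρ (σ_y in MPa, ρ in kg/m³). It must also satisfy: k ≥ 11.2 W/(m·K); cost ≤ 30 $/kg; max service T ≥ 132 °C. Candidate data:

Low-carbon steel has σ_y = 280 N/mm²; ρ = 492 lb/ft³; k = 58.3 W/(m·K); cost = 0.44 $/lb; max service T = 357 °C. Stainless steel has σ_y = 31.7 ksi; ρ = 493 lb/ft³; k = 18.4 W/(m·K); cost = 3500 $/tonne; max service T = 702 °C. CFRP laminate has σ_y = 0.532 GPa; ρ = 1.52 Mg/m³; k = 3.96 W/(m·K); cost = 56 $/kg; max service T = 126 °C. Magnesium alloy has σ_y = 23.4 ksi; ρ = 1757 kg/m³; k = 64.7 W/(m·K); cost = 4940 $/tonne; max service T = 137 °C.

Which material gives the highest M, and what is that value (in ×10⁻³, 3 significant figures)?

Screen on constraints: k ≥ 11.2 W/(m·K); cost ≤ 30 $/kg; max service T ≥ 132 °C. Survivors: low-carbon steel, stainless steel, magnesium alloy.
Putting every candidate on a common basis:
  low-carbon steel: σ_y = 280.0 MPa, ρ = 7881 kg/m³
  stainless steel: σ_y = 218.6 MPa, ρ = 7897 kg/m³
  magnesium alloy: σ_y = 161.3 MPa, ρ = 1757 kg/m³
  magnesium alloy: M = 16.9×10⁻³
  low-carbon steel: M = 5.43×10⁻³
  stainless steel: M = 4.59×10⁻³
Magnesium alloy ranks first.

magnesium alloy, M = 16.9×10⁻³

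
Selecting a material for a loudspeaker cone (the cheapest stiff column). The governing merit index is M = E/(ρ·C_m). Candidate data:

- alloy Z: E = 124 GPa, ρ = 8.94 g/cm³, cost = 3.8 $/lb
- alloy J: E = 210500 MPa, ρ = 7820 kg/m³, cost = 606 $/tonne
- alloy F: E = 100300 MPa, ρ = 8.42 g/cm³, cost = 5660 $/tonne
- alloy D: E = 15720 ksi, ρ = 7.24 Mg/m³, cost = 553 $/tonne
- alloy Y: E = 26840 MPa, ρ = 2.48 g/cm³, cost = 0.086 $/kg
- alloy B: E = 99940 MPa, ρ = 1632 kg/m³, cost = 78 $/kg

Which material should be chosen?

alloy Y

Convert each candidate to consistent units, then evaluate M:
  alloy Z: E = 124.0 GPa, ρ = 8940 kg/m³, cost = 8.377 $/kg
  alloy J: E = 210.5 GPa, ρ = 7820 kg/m³, cost = 0.6060 $/kg
  alloy F: E = 100.3 GPa, ρ = 8420 kg/m³, cost = 5.660 $/kg
  alloy D: E = 108.4 GPa, ρ = 7240 kg/m³, cost = 0.5530 $/kg
  alloy Y: E = 26.84 GPa, ρ = 2480 kg/m³, cost = 0.08600 $/kg
  alloy B: E = 99.94 GPa, ρ = 1632 kg/m³, cost = 78.00 $/kg
  alloy Y: M = 126 MN·m per $
  alloy J: M = 44.4 MN·m per $
  alloy D: M = 27.1 MN·m per $
  alloy F: M = 2.10 MN·m per $
  alloy Z: M = 1.66 MN·m per $
  alloy B: M = 0.785 MN·m per $
Alloy Y has the largest M.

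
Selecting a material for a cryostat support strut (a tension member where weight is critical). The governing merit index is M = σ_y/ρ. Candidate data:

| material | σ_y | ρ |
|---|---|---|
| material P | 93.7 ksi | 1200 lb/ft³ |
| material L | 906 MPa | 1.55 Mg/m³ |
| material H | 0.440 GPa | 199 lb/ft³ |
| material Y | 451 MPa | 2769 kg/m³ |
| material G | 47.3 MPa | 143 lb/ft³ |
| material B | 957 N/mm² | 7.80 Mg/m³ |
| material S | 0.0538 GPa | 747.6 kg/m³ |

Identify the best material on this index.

material L

Putting every candidate on a common basis:
  material P: σ_y = 646.0 MPa, ρ = 19220 kg/m³
  material L: σ_y = 906.0 MPa, ρ = 1550 kg/m³
  material H: σ_y = 440.0 MPa, ρ = 3188 kg/m³
  material Y: σ_y = 451.0 MPa, ρ = 2769 kg/m³
  material G: σ_y = 47.30 MPa, ρ = 2291 kg/m³
  material B: σ_y = 957.0 MPa, ρ = 7800 kg/m³
  material S: σ_y = 53.80 MPa, ρ = 747.6 kg/m³
  material L: M = 585 kN·m/kg
  material Y: M = 163 kN·m/kg
  material H: M = 138 kN·m/kg
  material B: M = 123 kN·m/kg
  material S: M = 72.0 kN·m/kg
  material P: M = 33.6 kN·m/kg
  material G: M = 20.6 kN·m/kg
Material L has the largest M.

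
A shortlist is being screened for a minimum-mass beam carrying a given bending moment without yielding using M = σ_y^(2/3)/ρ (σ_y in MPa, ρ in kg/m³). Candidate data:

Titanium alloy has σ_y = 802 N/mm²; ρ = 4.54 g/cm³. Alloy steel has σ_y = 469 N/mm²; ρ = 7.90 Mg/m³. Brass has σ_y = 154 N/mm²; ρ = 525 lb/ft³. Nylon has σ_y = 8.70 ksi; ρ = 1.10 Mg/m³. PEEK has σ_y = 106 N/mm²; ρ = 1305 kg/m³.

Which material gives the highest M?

Putting every candidate on a common basis:
  titanium alloy: σ_y = 802.0 MPa, ρ = 4540 kg/m³
  alloy steel: σ_y = 469.0 MPa, ρ = 7900 kg/m³
  brass: σ_y = 154.0 MPa, ρ = 8410 kg/m³
  nylon: σ_y = 59.98 MPa, ρ = 1100 kg/m³
  PEEK: σ_y = 106.0 MPa, ρ = 1305 kg/m³
  titanium alloy: M = 19.0×10⁻³
  PEEK: M = 17.2×10⁻³
  nylon: M = 13.9×10⁻³
  alloy steel: M = 7.64×10⁻³
  brass: M = 3.42×10⁻³
Titanium alloy has the largest M.

titanium alloy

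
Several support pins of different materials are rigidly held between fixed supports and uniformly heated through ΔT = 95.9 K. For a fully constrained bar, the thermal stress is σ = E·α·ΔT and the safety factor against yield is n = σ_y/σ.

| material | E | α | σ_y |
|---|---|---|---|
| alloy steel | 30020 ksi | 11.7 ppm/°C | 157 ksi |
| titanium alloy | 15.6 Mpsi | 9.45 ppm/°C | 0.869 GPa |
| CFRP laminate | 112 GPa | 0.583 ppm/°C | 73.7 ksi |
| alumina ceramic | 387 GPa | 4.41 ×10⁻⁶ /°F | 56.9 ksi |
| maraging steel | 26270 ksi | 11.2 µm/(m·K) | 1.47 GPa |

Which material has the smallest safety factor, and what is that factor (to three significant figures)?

Per material, after unit conversion:
  alloy steel: E = 207.0, α = 11.7, σ_y = 1082 → σ = 232 MPa, n = 4.66
  titanium alloy: E = 107.6, α = 9.45, σ_y = 869.0 → σ = 97.5 MPa, n = 8.92
  CFRP laminate: E = 112.0, α = 0.583, σ_y = 508.1 → σ = 6.26 MPa, n = 81.1
  alumina ceramic: E = 387.0, α = 7.94, σ_y = 392.3 → σ = 295 MPa, n = 1.33
  maraging steel: E = 181.1, α = 11.2, σ_y = 1470 → σ = 195 MPa, n = 7.56
Smallest n: alumina ceramic with n = 1.33.

alumina ceramic, n = 1.33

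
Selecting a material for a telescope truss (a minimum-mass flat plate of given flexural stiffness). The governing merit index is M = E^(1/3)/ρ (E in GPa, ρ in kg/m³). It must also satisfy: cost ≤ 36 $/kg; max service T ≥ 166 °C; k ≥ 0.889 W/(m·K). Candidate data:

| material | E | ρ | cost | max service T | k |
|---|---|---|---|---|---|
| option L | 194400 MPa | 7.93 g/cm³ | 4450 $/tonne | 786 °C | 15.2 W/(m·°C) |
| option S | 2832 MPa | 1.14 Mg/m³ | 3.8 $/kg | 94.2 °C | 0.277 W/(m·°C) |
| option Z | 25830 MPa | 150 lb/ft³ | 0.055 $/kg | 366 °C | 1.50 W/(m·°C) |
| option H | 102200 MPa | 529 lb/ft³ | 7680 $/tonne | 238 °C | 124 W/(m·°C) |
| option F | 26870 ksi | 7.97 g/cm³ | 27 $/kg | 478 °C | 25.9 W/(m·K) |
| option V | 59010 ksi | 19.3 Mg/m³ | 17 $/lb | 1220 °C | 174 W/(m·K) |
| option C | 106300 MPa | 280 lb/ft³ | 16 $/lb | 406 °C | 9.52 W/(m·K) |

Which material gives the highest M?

Screen on constraints: cost ≤ 36 $/kg; max service T ≥ 166 °C; k ≥ 0.889 W/(m·K). Survivors: option L, option Z, option H, option F, option C.
Convert each candidate to consistent units, then evaluate M:
  option L: E = 194.4 GPa, ρ = 7930 kg/m³
  option Z: E = 25.83 GPa, ρ = 2403 kg/m³
  option H: E = 102.2 GPa, ρ = 8474 kg/m³
  option F: E = 185.3 GPa, ρ = 7970 kg/m³
  option C: E = 106.3 GPa, ρ = 4485 kg/m³
  option Z: M = 1.23×10⁻³
  option C: M = 1.06×10⁻³
  option L: M = 0.731×10⁻³
  option F: M = 0.715×10⁻³
  option H: M = 0.552×10⁻³
Option Z has the largest M.

option Z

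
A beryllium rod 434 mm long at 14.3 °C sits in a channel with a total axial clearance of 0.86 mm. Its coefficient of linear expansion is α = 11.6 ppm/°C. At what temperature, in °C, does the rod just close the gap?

185 °C

α·L₀·ΔT = 0.86 mm ⇒ ΔT = 0.86 / (11.6×10⁻⁶ × 434.0) = 170.8 K.
T = 14.3 + 170.8 = 185.1 °C.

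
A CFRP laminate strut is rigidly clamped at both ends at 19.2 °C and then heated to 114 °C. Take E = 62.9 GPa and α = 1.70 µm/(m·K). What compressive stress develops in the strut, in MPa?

ΔT = 94.80 K. Constrained thermal stress σ = E·α·ΔT = 62.90×10³ MPa × 1.70×10⁻⁶ × 94.80 = 10.1 MPa (compressive).

10.1 MPa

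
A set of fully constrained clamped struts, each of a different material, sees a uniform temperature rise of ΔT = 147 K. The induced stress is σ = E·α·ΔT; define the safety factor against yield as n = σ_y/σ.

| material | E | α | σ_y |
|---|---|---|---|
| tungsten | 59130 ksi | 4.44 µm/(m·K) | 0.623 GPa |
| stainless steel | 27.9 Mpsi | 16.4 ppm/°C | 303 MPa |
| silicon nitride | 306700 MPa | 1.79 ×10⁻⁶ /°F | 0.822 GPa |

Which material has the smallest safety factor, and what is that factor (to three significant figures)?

stainless steel, n = 0.653

Converting E to GPa, α to ×10⁻⁶/K, σ_y to MPa, then σ and n for each:
  tungsten: E = 407.7, α = 4.44, σ_y = 623.0 → σ = 266 MPa, n = 2.34
  stainless steel: E = 192.4, α = 16.4, σ_y = 303.0 → σ = 464 MPa, n = 0.653
  silicon nitride: E = 306.7, α = 3.22, σ_y = 822.0 → σ = 145 MPa, n = 5.66
Smallest n: stainless steel with n = 0.653.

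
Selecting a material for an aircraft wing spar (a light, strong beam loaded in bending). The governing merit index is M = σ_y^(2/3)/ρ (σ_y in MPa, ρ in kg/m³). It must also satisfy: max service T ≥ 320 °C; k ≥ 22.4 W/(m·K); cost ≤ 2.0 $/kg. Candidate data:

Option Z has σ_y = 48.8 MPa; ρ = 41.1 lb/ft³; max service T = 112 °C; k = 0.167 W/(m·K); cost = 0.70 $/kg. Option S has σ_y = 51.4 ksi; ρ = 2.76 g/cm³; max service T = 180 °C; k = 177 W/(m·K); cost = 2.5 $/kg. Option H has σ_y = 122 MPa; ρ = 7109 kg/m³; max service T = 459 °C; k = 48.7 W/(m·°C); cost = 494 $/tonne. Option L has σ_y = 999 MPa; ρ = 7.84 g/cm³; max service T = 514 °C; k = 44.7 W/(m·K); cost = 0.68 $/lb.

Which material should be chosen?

Screen on constraints: max service T ≥ 320 °C; k ≥ 22.4 W/(m·K); cost ≤ 2.0 $/kg. Survivors: option H, option L.
In SI units:
  option H: σ_y = 122.0 MPa, ρ = 7109 kg/m³
  option L: σ_y = 999.0 MPa, ρ = 7840 kg/m³
  option L: M = 12.7×10⁻³
  option H: M = 3.46×10⁻³
Option L ranks first.

option L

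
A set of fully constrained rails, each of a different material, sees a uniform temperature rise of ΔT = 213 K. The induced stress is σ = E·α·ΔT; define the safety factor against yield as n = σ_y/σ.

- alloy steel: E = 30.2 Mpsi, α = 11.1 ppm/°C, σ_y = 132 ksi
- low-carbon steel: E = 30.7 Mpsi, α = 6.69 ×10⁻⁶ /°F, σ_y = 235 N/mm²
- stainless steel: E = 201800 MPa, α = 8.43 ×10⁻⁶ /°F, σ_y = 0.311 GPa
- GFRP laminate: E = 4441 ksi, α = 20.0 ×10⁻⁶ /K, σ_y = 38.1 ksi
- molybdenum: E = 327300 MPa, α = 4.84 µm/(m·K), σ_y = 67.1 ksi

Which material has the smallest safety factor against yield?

Per material, after unit conversion:
  alloy steel: E = 208.2, α = 11.1, σ_y = 910.1 → σ = 492 MPa, n = 1.85
  low-carbon steel: E = 211.7, α = 12.0, σ_y = 235.0 → σ = 543 MPa, n = 0.433
  stainless steel: E = 201.8, α = 15.2, σ_y = 311.0 → σ = 652 MPa, n = 0.477
  GFRP laminate: E = 30.62, α = 20.0, σ_y = 262.7 → σ = 130 MPa, n = 2.01
  molybdenum: E = 327.3, α = 4.84, σ_y = 462.6 → σ = 337 MPa, n = 1.37
Low-carbon steel has the lowest safety factor, n = 0.433.

low-carbon steel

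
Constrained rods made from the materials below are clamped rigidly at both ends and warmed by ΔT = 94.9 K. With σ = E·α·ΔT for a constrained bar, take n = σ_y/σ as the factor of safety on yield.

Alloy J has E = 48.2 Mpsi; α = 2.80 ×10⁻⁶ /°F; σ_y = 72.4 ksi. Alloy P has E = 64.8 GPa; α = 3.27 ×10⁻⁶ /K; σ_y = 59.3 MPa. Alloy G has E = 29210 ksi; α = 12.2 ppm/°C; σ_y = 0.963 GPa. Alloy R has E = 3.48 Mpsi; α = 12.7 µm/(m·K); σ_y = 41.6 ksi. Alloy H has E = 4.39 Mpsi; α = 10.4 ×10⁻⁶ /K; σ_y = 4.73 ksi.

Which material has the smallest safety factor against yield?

alloy H

In consistent units (E in GPa, α in ×10⁻⁶/K, σ_y in MPa):
  alloy J: E = 332.3, α = 5.04, σ_y = 499.2 → σ = 159 MPa, n = 3.14
  alloy P: E = 64.80, α = 3.27, σ_y = 59.30 → σ = 20.1 MPa, n = 2.95
  alloy G: E = 201.4, α = 12.2, σ_y = 963.0 → σ = 233 MPa, n = 4.13
  alloy R: E = 23.99, α = 12.7, σ_y = 286.8 → σ = 28.9 MPa, n = 9.92
  alloy H: E = 30.27, α = 10.4, σ_y = 32.61 → σ = 29.9 MPa, n = 1.09
Smallest n: alloy H with n = 1.09.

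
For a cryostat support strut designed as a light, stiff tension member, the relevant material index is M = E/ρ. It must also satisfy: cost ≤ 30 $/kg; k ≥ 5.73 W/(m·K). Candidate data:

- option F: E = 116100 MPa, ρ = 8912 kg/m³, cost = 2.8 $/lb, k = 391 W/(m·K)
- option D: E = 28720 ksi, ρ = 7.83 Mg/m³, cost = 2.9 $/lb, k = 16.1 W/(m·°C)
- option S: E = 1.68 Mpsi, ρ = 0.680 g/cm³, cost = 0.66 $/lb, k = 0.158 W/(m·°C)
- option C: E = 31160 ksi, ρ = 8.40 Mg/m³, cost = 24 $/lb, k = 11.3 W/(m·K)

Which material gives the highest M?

Screen on constraints: cost ≤ 30 $/kg; k ≥ 5.73 W/(m·K). Survivors: option F, option D.
Convert each candidate to consistent units, then evaluate M:
  option F: E = 116.1 GPa, ρ = 8912 kg/m³
  option D: E = 198.0 GPa, ρ = 7830 kg/m³
  option D: M = 25.3 MN·m/kg
  option F: M = 13.0 MN·m/kg
Option D ranks first.

option D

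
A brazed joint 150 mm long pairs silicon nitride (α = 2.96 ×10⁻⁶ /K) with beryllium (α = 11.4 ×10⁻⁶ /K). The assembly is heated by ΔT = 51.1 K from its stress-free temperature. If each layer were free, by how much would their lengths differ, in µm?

64.7 µm

Δα = |2.96 − 11.4|×10⁻⁶/K = 8.44×10⁻⁶/K.
ΔL_mismatch = Δα·L·ΔT = 8.44×10⁻⁶ × 150.0 mm × 51.1 K = 64.7 µm.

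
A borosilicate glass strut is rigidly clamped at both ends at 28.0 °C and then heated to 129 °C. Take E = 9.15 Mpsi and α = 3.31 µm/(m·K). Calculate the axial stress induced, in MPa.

21.1 MPa

E = 9.15 Mpsi = 63.09 GPa.
ΔT = 101.0 K. Constrained thermal stress σ = E·α·ΔT = 63.09×10³ MPa × 3.31×10⁻⁶ × 101.0 = 21.1 MPa (compressive).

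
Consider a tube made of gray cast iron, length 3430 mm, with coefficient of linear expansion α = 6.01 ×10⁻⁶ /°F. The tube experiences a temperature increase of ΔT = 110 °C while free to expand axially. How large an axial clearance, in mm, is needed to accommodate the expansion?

4.08 mm

Convert α: 6.01×10⁻⁶/°F × (9/5) = 10.8×10⁻⁶/K.
ΔL = α·L₀·ΔT = 10.8×10⁻⁶ × 3430 mm × 110.0 K = 4.08 mm.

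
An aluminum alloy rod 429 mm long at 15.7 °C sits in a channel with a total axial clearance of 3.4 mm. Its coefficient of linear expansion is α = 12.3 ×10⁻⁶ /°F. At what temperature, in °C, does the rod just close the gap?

374 °C

α = 12.3×10⁻⁶/°F × 9/5 = 22.1×10⁻⁶/K.
α·L₀·ΔT = 3.4 mm ⇒ ΔT = 3.4 / (22.1×10⁻⁶ × 429.0) = 358.0 K.
T = 15.7 + 358.0 = 373.7 °C.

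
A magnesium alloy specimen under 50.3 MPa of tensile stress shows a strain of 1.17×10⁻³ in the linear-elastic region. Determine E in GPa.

43.0 GPa

E = σ/ε = 50.3 MPa / 1.17×10⁻³ = 42990 MPa = 43.0 GPa.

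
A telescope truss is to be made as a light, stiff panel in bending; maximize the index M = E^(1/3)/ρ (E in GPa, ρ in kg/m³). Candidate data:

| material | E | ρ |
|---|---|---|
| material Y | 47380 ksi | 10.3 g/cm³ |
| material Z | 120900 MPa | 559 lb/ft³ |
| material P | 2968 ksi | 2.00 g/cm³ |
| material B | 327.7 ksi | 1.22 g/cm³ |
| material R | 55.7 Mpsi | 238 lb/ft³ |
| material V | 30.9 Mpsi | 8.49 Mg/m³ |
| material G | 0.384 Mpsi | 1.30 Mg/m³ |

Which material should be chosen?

Convert each candidate to consistent units, then evaluate M:
  material Y: E = 326.7 GPa, ρ = 10300 kg/m³
  material Z: E = 120.9 GPa, ρ = 8954 kg/m³
  material P: E = 20.46 GPa, ρ = 2000 kg/m³
  material B: E = 2.259 GPa, ρ = 1220 kg/m³
  material R: E = 384.0 GPa, ρ = 3812 kg/m³
  material V: E = 213.0 GPa, ρ = 8490 kg/m³
  material G: E = 2.648 GPa, ρ = 1300 kg/m³
  material R: M = 1.91×10⁻³
  material P: M = 1.37×10⁻³
  material B: M = 1.08×10⁻³
  material G: M = 1.06×10⁻³
  material V: M = 0.703×10⁻³
  material Y: M = 0.669×10⁻³
  material Z: M = 0.552×10⁻³
Material R has the largest M.

material R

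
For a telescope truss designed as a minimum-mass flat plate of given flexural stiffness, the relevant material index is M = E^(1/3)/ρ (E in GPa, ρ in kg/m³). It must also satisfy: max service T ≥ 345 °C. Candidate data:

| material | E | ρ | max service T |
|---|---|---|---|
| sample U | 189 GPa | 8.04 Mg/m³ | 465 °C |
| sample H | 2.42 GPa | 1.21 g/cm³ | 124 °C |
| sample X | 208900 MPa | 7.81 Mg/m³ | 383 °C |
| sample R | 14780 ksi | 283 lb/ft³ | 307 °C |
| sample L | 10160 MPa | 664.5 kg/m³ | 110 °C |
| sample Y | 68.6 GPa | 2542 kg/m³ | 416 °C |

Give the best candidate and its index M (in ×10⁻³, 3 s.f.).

Screen on constraints: max service T ≥ 345 °C. Survivors: sample U, sample X, sample Y.
In SI units:
  sample U: E = 189.0 GPa, ρ = 8040 kg/m³
  sample X: E = 208.9 GPa, ρ = 7810 kg/m³
  sample Y: E = 68.60 GPa, ρ = 2542 kg/m³
  sample Y: M = 1.61×10⁻³
  sample X: M = 0.760×10⁻³
  sample U: M = 0.714×10⁻³
Sample Y ranks first.

sample Y, M = 1.61×10⁻³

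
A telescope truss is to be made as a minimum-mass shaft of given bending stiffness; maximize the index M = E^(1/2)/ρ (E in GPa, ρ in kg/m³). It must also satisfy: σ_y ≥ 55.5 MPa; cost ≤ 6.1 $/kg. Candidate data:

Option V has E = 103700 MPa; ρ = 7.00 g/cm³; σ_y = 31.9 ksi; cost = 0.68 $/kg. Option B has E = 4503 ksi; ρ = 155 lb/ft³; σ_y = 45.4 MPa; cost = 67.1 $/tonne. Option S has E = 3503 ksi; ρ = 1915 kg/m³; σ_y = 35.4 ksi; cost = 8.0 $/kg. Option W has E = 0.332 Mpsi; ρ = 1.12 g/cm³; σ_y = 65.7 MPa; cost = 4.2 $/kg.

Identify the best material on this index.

option V

Screen on constraints: σ_y ≥ 55.5 MPa; cost ≤ 6.1 $/kg. Survivors: option V, option W.
Putting every candidate on a common basis:
  option V: E = 103.7 GPa, ρ = 7000 kg/m³
  option W: E = 2.289 GPa, ρ = 1120 kg/m³
  option V: M = 1.45×10⁻³
  option W: M = 1.35×10⁻³
The maximum is for option V.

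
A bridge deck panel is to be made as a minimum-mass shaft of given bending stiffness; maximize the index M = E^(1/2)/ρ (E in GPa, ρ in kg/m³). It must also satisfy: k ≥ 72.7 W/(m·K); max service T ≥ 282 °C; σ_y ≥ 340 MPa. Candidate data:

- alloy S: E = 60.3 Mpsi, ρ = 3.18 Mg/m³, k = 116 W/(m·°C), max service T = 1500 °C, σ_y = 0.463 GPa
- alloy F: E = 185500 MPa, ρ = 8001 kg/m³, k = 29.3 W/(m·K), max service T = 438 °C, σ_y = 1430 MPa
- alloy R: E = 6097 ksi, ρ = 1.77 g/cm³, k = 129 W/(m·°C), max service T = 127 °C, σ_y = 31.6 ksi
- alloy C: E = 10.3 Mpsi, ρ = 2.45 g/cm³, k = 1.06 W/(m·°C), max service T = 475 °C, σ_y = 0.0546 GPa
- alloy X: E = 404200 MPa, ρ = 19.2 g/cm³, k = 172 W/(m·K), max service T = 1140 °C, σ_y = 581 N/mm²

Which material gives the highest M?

Screen on constraints: k ≥ 72.7 W/(m·K); max service T ≥ 282 °C; σ_y ≥ 340 MPa. Survivors: alloy S, alloy X.
In SI units:
  alloy S: E = 415.8 GPa, ρ = 3180 kg/m³
  alloy X: E = 404.2 GPa, ρ = 19200 kg/m³
  alloy S: M = 6.41×10⁻³
  alloy X: M = 1.05×10⁻³
Highest index: alloy S.

alloy S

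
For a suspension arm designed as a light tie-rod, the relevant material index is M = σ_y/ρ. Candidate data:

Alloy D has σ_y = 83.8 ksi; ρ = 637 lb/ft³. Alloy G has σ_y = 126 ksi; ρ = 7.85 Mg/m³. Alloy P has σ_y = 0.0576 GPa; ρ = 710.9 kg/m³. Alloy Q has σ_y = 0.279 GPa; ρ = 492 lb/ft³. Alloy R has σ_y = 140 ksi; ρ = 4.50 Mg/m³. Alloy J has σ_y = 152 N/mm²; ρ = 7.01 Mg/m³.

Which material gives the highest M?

alloy R

Putting every candidate on a common basis:
  alloy D: σ_y = 577.8 MPa, ρ = 10200 kg/m³
  alloy G: σ_y = 868.7 MPa, ρ = 7850 kg/m³
  alloy P: σ_y = 57.60 MPa, ρ = 710.9 kg/m³
  alloy Q: σ_y = 279.0 MPa, ρ = 7881 kg/m³
  alloy R: σ_y = 965.3 MPa, ρ = 4500 kg/m³
  alloy J: σ_y = 152.0 MPa, ρ = 7010 kg/m³
  alloy R: M = 215 kN·m/kg
  alloy G: M = 111 kN·m/kg
  alloy P: M = 81.0 kN·m/kg
  alloy D: M = 56.6 kN·m/kg
  alloy Q: M = 35.4 kN·m/kg
  alloy J: M = 21.7 kN·m/kg
Alloy R has the largest M.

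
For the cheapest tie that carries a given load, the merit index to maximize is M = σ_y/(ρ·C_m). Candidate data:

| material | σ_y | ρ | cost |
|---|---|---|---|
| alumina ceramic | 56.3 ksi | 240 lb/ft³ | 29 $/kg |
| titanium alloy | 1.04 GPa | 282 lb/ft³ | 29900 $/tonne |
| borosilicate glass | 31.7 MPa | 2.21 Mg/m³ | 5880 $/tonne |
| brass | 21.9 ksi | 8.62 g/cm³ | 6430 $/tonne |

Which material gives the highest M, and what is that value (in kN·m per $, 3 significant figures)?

titanium alloy, M = 7.70 kN·m per $

Putting every candidate on a common basis:
  alumina ceramic: σ_y = 388.2 MPa, ρ = 3844 kg/m³, cost = 29.00 $/kg
  titanium alloy: σ_y = 1040 MPa, ρ = 4517 kg/m³, cost = 29.90 $/kg
  borosilicate glass: σ_y = 31.70 MPa, ρ = 2210 kg/m³, cost = 5.880 $/kg
  brass: σ_y = 151.0 MPa, ρ = 8620 kg/m³, cost = 6.430 $/kg
  titanium alloy: M = 7.70 kN·m per $
  alumina ceramic: M = 3.48 kN·m per $
  brass: M = 2.72 kN·m per $
  borosilicate glass: M = 2.44 kN·m per $
Titanium alloy has the largest M.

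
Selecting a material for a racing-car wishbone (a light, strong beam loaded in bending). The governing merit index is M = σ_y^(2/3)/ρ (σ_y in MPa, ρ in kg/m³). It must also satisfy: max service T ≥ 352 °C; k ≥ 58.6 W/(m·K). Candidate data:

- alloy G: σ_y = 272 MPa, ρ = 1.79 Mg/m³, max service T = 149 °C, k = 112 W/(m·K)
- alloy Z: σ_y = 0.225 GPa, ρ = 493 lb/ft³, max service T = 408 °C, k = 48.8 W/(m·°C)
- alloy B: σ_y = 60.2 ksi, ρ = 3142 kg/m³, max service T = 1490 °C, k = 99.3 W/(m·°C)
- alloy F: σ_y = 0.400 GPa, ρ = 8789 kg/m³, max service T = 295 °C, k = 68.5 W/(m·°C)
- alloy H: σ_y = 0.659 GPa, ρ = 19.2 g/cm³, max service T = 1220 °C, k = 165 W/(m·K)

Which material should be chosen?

alloy B

Screen on constraints: max service T ≥ 352 °C; k ≥ 58.6 W/(m·K). Survivors: alloy B, alloy H.
In SI units:
  alloy B: σ_y = 415.1 MPa, ρ = 3142 kg/m³
  alloy H: σ_y = 659.0 MPa, ρ = 19200 kg/m³
  alloy B: M = 17.7×10⁻³
  alloy H: M = 3.94×10⁻³
Alloy B has the largest M.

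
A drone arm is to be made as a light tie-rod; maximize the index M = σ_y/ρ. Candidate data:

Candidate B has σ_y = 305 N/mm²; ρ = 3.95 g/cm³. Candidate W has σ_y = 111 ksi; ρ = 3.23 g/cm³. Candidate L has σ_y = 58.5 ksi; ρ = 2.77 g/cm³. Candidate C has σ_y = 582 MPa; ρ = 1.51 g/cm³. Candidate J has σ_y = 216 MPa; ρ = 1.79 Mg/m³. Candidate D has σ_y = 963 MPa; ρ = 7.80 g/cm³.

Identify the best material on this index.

Normalizing units and computing the index:
  candidate B: σ_y = 305.0 MPa, ρ = 3950 kg/m³
  candidate W: σ_y = 765.3 MPa, ρ = 3230 kg/m³
  candidate L: σ_y = 403.3 MPa, ρ = 2770 kg/m³
  candidate C: σ_y = 582.0 MPa, ρ = 1510 kg/m³
  candidate J: σ_y = 216.0 MPa, ρ = 1790 kg/m³
  candidate D: σ_y = 963.0 MPa, ρ = 7800 kg/m³
  candidate C: M = 385 kN·m/kg
  candidate W: M = 237 kN·m/kg
  candidate L: M = 146 kN·m/kg
  candidate D: M = 123 kN·m/kg
  candidate J: M = 121 kN·m/kg
  candidate B: M = 77.2 kN·m/kg
Candidate C ranks first.

candidate C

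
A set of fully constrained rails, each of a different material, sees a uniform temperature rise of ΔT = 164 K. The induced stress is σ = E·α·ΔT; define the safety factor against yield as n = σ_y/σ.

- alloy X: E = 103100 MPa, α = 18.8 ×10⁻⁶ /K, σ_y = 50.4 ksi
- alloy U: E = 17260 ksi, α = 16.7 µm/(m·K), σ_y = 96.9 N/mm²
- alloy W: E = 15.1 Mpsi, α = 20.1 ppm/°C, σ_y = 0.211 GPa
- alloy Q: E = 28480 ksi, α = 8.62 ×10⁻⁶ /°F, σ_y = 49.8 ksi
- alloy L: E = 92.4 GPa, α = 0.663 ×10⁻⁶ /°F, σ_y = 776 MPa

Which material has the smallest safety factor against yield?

With everything in SI (GPa, ×10⁻⁶/K, MPa):
  alloy X: E = 103.1, α = 18.8, σ_y = 347.5 → σ = 318 MPa, n = 1.09
  alloy U: E = 119.0, α = 16.7, σ_y = 96.90 → σ = 326 MPa, n = 0.297
  alloy W: E = 104.1, α = 20.1, σ_y = 211.0 → σ = 343 MPa, n = 0.615
  alloy Q: E = 196.4, α = 15.5, σ_y = 343.4 → σ = 500 MPa, n = 0.687
  alloy L: E = 92.40, α = 1.19, σ_y = 776.0 → σ = 18.1 MPa, n = 42.9
Alloy U has the lowest safety factor, n = 0.297.

alloy U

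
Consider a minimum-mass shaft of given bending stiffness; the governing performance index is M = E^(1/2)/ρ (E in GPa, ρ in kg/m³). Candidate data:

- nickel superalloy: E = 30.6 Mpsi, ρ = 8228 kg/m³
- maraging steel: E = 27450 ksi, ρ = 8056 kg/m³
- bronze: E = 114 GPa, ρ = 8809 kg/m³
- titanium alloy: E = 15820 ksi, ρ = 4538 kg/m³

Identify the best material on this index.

After converting to SI:
  nickel superalloy: E = 211.0 GPa, ρ = 8228 kg/m³
  maraging steel: E = 189.3 GPa, ρ = 8056 kg/m³
  bronze: E = 114.0 GPa, ρ = 8809 kg/m³
  titanium alloy: E = 109.1 GPa, ρ = 4538 kg/m³
  titanium alloy: M = 2.30×10⁻³
  nickel superalloy: M = 1.77×10⁻³
  maraging steel: M = 1.71×10⁻³
  bronze: M = 1.21×10⁻³
The maximum is for titanium alloy.

titanium alloy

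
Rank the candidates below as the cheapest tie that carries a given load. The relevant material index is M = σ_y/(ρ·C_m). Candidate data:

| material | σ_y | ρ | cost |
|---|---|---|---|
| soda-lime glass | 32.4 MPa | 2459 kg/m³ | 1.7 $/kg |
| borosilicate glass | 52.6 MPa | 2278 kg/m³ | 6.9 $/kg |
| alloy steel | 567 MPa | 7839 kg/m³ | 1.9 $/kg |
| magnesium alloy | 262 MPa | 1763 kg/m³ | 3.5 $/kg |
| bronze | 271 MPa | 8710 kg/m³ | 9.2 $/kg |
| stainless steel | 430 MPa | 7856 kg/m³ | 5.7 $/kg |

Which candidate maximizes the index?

magnesium alloy

Evaluate M for each candidate:
  magnesium alloy: M = 42.5 kN·m per $
  alloy steel: M = 38.1 kN·m per $
  stainless steel: M = 9.60 kN·m per $
  soda-lime glass: M = 7.75 kN·m per $
  bronze: M = 3.38 kN·m per $
  borosilicate glass: M = 3.35 kN·m per $
Magnesium alloy ranks first.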